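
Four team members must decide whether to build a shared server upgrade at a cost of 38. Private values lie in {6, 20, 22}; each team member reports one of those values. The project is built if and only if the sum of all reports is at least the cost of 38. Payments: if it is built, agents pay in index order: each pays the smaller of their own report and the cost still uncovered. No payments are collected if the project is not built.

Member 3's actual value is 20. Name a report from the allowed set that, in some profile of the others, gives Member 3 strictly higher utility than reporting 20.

6

Suppose Member 1 reports 6, Member 2 reports 6 and Member 4 reports 20.
Report 20: project built, pays 20, utility 20 - 20 = 0.
Report 6: project built, pays 6, utility 20 - 6 = 14.
So reporting 6 beats truth here (14 > 0).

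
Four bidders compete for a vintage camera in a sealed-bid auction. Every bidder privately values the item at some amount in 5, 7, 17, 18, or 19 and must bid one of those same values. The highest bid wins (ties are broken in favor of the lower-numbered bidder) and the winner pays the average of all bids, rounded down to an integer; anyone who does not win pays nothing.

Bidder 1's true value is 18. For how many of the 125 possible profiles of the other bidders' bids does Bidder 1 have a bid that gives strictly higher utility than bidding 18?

Others bid (5, 5, 5): truth gives 10; bid 5 gives 13 > 10. Violating.
Others bid (5, 5, 7): truth gives 10; bid 7 gives 12 > 10. Violating.
Others bid (5, 5, 19): truth gives 0; bid 19 gives 6 > 0. Violating.
Others bid (5, 7, 5): truth gives 10; bid 7 gives 12 > 10. Violating.
Others bid (5, 5, 17): truth gives 7; no alternative beats it.
Others bid (5, 5, 18): truth gives 7; no alternative beats it.
(Checking all 125 profiles: 50 have a profitable deviation, 75 do not.)

50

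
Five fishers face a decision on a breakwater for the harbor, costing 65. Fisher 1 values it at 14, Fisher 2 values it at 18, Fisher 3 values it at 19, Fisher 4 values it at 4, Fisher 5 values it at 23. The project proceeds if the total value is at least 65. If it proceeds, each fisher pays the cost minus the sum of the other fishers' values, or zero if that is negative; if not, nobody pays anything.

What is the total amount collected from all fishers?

22

Total value 78 ≥ cost 65, so it is built.
Fisher 1: others sum to 64; max(0, 65 - 64) = 1.
Fisher 2: others sum to 60; max(0, 65 - 60) = 5.
Fisher 3: others sum to 59; max(0, 65 - 59) = 6.
Fisher 4: others sum to 74; max(0, 65 - 74) = 0.
Fisher 5: others sum to 55; max(0, 65 - 55) = 10.
Total collected = 1 + 5 + 6 + 0 + 10 = 22.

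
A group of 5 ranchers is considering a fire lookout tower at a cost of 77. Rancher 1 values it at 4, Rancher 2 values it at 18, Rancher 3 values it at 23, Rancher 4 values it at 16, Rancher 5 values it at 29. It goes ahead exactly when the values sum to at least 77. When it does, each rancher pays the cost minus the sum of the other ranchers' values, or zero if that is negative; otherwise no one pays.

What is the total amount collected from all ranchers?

Total value 90 ≥ cost 77, so it is built.
Rancher 1: others sum to 86; max(0, 77 - 86) = 0.
Rancher 2: others sum to 72; max(0, 77 - 72) = 5.
Rancher 3: others sum to 67; max(0, 77 - 67) = 10.
Rancher 4: others sum to 74; max(0, 77 - 74) = 3.
Rancher 5: others sum to 61; max(0, 77 - 61) = 16.
Total collected = 0 + 5 + 10 + 3 + 16 = 34.

34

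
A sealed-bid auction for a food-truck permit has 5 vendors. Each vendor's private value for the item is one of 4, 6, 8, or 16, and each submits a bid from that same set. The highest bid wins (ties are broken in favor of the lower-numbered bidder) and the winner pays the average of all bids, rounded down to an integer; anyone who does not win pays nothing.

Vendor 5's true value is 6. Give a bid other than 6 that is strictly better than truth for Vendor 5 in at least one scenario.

8

Suppose Vendor 1 bids 4, Vendor 2 bids 4, Vendor 3 bids 4 and Vendor 4 bids 6.
Bid 6: loses, pays 0, utility 0.
Bid 8: wins, pays 5, utility 6 - 5 = 1.
So bidding 8 beats truth here (1 > 0).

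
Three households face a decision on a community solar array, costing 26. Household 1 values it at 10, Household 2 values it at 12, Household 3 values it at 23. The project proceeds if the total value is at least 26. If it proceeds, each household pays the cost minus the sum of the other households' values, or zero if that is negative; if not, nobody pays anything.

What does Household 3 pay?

4

Total value 45 ≥ cost 26, so the project is built.
The other households' values sum to 22.
Cost minus that sum is 26 - 22 = 4.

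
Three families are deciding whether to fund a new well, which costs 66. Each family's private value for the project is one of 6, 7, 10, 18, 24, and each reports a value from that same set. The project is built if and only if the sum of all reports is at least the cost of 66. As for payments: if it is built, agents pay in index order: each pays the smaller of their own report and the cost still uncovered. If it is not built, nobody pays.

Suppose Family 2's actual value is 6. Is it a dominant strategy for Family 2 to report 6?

Yes

Check each profile of the others' reports and compare truth against every alternative report.
Others report (6, 6): truth gives 0, best alternative gives 0.
Others report (6, 7): truth gives 0, best alternative gives 0.
Others report (6, 10): truth gives 0, best alternative gives 0.
Others report (6, 18): truth gives 0, best alternative gives 0.
Others report (6, 24): truth gives 0, best alternative gives 0.
Others report (7, 6): truth gives 0, best alternative gives 0.
(Remaining 19 profiles checked similarly; truth is weakly best in each.)
In every case the truthful report is at least as good as any alternative, so it is a dominant strategy.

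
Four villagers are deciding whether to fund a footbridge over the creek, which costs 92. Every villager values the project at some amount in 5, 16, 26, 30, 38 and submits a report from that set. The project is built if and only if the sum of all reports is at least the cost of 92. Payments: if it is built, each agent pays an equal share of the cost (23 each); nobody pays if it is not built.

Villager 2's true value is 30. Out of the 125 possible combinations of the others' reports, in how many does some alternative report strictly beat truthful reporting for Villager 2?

Others report (5, 16, 38): truth gives 0; report 38 gives 7 > 0. Violating.
Others report (5, 26, 26): truth gives 0; report 38 gives 7 > 0. Violating.
Others report (5, 26, 30): truth gives 0; report 38 gives 7 > 0. Violating.
Others report (5, 30, 26): truth gives 0; report 38 gives 7 > 0. Violating.
Others report (5, 5, 5): truth gives 0; no alternative beats it.
Others report (5, 5, 16): truth gives 0; no alternative beats it.
(Checking all 125 profiles: 18 have a profitable deviation, 107 do not.)

18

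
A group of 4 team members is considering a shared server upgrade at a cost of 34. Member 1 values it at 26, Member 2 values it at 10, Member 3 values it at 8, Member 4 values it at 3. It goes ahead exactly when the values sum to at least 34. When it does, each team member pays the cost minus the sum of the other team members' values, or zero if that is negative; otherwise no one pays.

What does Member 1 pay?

Total value 47 ≥ cost 34, so the project is built.
The other team members' values sum to 21.
Cost minus that sum is 34 - 21 = 13.

13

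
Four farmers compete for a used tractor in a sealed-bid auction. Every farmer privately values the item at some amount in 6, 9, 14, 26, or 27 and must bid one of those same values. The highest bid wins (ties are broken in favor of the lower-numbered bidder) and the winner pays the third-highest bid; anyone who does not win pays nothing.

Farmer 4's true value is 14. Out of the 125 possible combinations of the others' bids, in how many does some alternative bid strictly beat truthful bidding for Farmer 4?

24

Others bid (6, 6, 14): truth gives 0; bid 26 gives 8 > 0. Violating.
Others bid (6, 6, 26): truth gives 0; bid 27 gives 8 > 0. Violating.
Others bid (6, 9, 14): truth gives 0; bid 26 gives 5 > 0. Violating.
Others bid (6, 9, 26): truth gives 0; bid 27 gives 5 > 0. Violating.
Others bid (6, 6, 6): truth gives 8; no alternative beats it.
Others bid (6, 6, 9): truth gives 8; no alternative beats it.
(Checking all 125 profiles: 24 have a profitable deviation, 101 do not.)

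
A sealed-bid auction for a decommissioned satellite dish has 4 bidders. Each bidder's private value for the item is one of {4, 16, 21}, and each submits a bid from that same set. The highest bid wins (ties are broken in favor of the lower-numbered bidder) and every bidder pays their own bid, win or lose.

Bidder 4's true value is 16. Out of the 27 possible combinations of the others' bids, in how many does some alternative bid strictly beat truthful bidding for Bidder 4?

Others bid (4, 4, 16): truth gives -16; bid 4 gives -4 > -16. Violating.
Others bid (4, 4, 21): truth gives -16; bid 4 gives -4 > -16. Violating.
Others bid (4, 16, 4): truth gives -16; bid 4 gives -4 > -16. Violating.
Others bid (4, 16, 16): truth gives -16; bid 4 gives -4 > -16. Violating.
Others bid (4, 4, 4): truth gives 0; no alternative beats it.
(Checking all 27 profiles: 26 have a profitable deviation, 1 does not.)

26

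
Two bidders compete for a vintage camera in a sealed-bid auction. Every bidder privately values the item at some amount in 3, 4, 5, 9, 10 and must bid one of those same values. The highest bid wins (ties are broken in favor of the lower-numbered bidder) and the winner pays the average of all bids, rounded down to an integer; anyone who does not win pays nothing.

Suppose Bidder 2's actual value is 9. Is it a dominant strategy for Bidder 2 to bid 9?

Consider the case where Bidder 1 bids 3.
Truthful bid 9: wins, pays 6, utility 9 - 6 = 3.
Bid 4 instead: wins, pays 3, utility 9 - 3 = 6.
Since 6 > 3, bidding 4 is strictly better here, so truthful bidding is not dominant.

No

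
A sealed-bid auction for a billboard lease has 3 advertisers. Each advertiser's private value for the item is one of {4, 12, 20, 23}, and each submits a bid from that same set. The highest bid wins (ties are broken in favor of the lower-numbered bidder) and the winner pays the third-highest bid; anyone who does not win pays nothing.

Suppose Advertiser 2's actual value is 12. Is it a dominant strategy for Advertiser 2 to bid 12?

Consider the case where Advertiser 1 bids 4 and Advertiser 3 bids 20.
Truthful bid 12: loses, pays 0, utility 0.
Bid 20 instead: wins, pays 4, utility 12 - 4 = 8.
Since 8 > 0, bidding 20 is strictly better here, so truthful bidding is not dominant.

No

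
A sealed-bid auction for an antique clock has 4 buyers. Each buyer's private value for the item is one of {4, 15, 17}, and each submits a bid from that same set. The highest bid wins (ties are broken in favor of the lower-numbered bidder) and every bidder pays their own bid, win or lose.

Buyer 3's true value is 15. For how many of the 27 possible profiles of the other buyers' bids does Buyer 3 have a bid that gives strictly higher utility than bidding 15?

Others bid (4, 4, 17): truth gives -15; bid 17 gives -2 > -15. Violating.
Others bid (4, 15, 4): truth gives -15; bid 17 gives -2 > -15. Violating.
Others bid (4, 15, 15): truth gives -15; bid 17 gives -2 > -15. Violating.
Others bid (4, 15, 17): truth gives -15; bid 17 gives -2 > -15. Violating.
Others bid (4, 4, 4): truth gives 0; no alternative beats it.
Others bid (4, 4, 15): truth gives 0; no alternative beats it.
(Checking all 27 profiles: 25 have a profitable deviation, 2 do not.)

25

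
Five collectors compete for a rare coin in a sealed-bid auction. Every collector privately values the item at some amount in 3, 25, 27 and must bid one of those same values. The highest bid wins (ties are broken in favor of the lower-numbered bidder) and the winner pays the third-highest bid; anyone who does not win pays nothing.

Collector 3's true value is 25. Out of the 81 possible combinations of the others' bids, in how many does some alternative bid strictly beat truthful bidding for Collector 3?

Others bid (3, 3, 3, 27): truth gives 0; bid 27 gives 22 > 0. Violating.
Others bid (3, 3, 27, 3): truth gives 0; bid 27 gives 22 > 0. Violating.
Others bid (3, 25, 3, 3): truth gives 0; bid 27 gives 22 > 0. Violating.
Others bid (25, 3, 3, 3): truth gives 0; bid 27 gives 22 > 0. Violating.
Others bid (3, 3, 3, 3): truth gives 22; no alternative beats it.
Others bid (3, 3, 3, 25): truth gives 22; no alternative beats it.
(Checking all 81 profiles: 4 have a profitable deviation, 77 do not.)

4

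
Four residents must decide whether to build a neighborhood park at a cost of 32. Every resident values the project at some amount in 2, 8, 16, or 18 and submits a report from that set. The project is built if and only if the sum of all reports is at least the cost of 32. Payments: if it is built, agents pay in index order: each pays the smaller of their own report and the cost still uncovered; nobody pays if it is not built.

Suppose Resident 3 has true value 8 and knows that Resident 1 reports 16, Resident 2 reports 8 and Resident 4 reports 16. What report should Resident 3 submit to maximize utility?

Report 2: project built, pays 2, utility 8 - 2 = 6.
Report 8: project built, pays 8, utility 8 - 8 = 0.
Report 16: project built, pays 8, utility 8 - 8 = 0.
Report 18: project built, pays 8, utility 8 - 8 = 0.
The best choice is 2 with utility 6.

2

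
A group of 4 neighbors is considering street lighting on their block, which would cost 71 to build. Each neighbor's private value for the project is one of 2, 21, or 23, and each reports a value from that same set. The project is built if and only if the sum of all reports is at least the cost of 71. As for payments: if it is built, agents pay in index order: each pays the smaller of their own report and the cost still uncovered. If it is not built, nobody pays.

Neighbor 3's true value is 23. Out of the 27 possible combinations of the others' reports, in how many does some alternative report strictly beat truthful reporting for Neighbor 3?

Others report (21, 21, 21): truth gives 0; report 21 gives 2 > 0. Violating.
Others report (21, 21, 23): truth gives 0; report 21 gives 2 > 0. Violating.
Others report (21, 23, 21): truth gives 0; report 21 gives 2 > 0. Violating.
Others report (21, 23, 23): truth gives 0; report 21 gives 2 > 0. Violating.
Others report (2, 2, 2): truth gives 0; no alternative beats it.
Others report (2, 2, 21): truth gives 0; no alternative beats it.
(Checking all 27 profiles: 8 have a profitable deviation, 19 do not.)

8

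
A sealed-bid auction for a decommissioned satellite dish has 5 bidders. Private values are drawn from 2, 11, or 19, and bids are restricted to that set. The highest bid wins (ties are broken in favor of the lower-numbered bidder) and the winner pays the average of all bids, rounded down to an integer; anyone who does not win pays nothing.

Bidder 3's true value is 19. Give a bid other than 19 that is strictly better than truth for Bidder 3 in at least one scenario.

Suppose Bidder 1 bids 2, Bidder 2 bids 2, Bidder 4 bids 2 and Bidder 5 bids 2.
Bid 19: wins, pays 5, utility 19 - 5 = 14.
Bid 11: wins, pays 3, utility 19 - 3 = 16.
So bidding 11 beats truth here (16 > 14).

11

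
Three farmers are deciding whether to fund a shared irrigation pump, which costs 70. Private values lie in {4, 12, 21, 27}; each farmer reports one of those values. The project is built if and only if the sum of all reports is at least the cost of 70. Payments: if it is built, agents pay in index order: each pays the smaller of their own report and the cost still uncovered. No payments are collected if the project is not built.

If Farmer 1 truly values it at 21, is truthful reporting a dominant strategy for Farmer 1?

Check each profile of the others' reports and compare truth against every alternative report.
Others report (4, 4): truth gives 0, best alternative gives 0.
Others report (4, 12): truth gives 0, best alternative gives 0.
Others report (4, 21): truth gives 0, best alternative gives 0.
Others report (4, 27): truth gives 0, best alternative gives 0.
Others report (12, 4): truth gives 0, best alternative gives 0.
Others report (12, 12): truth gives 0, best alternative gives 0.
(Remaining 10 profiles checked similarly; truth is weakly best in each.)
In every case the truthful report is at least as good as any alternative, so it is a dominant strategy.

Yes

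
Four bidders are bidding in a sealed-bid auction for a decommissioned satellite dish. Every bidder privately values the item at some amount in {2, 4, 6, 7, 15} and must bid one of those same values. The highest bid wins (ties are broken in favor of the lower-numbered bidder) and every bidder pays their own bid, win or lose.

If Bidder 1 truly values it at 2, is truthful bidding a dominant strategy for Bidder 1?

Yes

Check each profile of the others' bids and compare truth against every alternative bid.
Others bid (2, 2, 2): truth gives 0, best alternative gives -2.
Others bid (2, 2, 6): truth gives -2, best alternative gives -4.
Others bid (2, 2, 7): truth gives -2, best alternative gives -4.
Others bid (2, 2, 15): truth gives -2, best alternative gives -4.
Others bid (2, 4, 6): truth gives -2, best alternative gives -4.
Others bid (2, 4, 7): truth gives -2, best alternative gives -4.
(Remaining 119 profiles checked similarly; truth is weakly best in each.)
In every case the truthful bid is at least as good as any alternative, so it is a dominant strategy.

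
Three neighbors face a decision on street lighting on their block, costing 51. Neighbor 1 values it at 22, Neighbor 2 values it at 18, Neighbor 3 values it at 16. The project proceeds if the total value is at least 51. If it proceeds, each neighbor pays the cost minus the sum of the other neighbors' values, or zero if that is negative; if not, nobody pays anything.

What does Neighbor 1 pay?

17

Total value 56 ≥ cost 51, so the project is built.
The other neighbors' values sum to 34.
Cost minus that sum is 51 - 34 = 17.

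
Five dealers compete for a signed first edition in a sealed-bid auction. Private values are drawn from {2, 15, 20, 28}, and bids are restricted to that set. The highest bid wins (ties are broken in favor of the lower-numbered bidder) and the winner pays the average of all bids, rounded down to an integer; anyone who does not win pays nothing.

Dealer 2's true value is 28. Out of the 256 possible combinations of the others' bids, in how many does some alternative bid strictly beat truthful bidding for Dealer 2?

54

Others bid (2, 2, 2, 2): truth gives 21; bid 15 gives 24 > 21. Violating.
Others bid (2, 2, 2, 15): truth gives 19; bid 15 gives 21 > 19. Violating.
Others bid (2, 2, 2, 20): truth gives 18; bid 20 gives 19 > 18. Violating.
Others bid (2, 2, 15, 2): truth gives 19; bid 15 gives 21 > 19. Violating.
Others bid (2, 2, 2, 28): truth gives 16; no alternative beats it.
Others bid (2, 2, 15, 28): truth gives 13; no alternative beats it.
(Checking all 256 profiles: 54 have a profitable deviation, 202 do not.)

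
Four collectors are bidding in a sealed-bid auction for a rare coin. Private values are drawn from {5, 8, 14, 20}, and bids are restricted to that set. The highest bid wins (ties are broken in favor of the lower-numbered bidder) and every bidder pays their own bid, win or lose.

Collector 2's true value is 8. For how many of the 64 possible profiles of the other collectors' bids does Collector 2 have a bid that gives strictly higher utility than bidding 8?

Others bid (5, 5, 14): truth gives -8; bid 5 gives -5 > -8. Violating.
Others bid (5, 5, 20): truth gives -8; bid 5 gives -5 > -8. Violating.
Others bid (5, 8, 14): truth gives -8; bid 5 gives -5 > -8. Violating.
Others bid (5, 8, 20): truth gives -8; bid 5 gives -5 > -8. Violating.
Others bid (5, 5, 5): truth gives 0; no alternative beats it.
Others bid (5, 5, 8): truth gives 0; no alternative beats it.
(Checking all 64 profiles: 60 have a profitable deviation, 4 do not.)

60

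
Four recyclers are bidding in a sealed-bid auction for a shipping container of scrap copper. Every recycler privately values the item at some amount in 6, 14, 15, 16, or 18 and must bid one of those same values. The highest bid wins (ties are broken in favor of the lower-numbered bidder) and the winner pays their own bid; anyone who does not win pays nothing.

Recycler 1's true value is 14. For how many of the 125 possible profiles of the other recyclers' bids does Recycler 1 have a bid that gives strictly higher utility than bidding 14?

1

Others bid (6, 6, 6): truth gives 0; bid 6 gives 8 > 0. Violating.
Others bid (6, 6, 14): truth gives 0; no alternative beats it.
Others bid (6, 6, 15): truth gives 0; no alternative beats it.
(Checking all 125 profiles: 1 has a profitable deviation, 124 do not.)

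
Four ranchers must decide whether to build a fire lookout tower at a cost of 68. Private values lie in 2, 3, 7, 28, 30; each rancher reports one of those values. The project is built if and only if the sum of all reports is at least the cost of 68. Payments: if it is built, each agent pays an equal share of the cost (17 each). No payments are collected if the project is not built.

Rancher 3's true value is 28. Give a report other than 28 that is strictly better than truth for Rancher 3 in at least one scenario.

Suppose Rancher 1 reports 2, Rancher 2 reports 7 and Rancher 4 reports 30.
Report 28: project not built, utility 0.
Report 30: project built, pays 17, utility 28 - 17 = 11.
So reporting 30 beats truth here (11 > 0).

30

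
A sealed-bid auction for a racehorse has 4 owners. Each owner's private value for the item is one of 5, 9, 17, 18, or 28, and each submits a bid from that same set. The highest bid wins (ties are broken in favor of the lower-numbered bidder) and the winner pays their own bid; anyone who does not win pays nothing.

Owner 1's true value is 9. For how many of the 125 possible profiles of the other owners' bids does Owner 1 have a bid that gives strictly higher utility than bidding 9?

1

Others bid (5, 5, 5): truth gives 0; bid 5 gives 4 > 0. Violating.
Others bid (5, 5, 9): truth gives 0; no alternative beats it.
Others bid (5, 5, 17): truth gives 0; no alternative beats it.
(Checking all 125 profiles: 1 has a profitable deviation, 124 do not.)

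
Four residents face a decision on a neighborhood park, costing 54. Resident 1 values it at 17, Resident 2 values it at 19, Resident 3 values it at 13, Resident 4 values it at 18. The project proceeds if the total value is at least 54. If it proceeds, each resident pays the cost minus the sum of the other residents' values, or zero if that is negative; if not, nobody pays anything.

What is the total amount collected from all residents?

15

Total value 67 ≥ cost 54, so it is built.
Resident 1: others sum to 50; max(0, 54 - 50) = 4.
Resident 2: others sum to 48; max(0, 54 - 48) = 6.
Resident 3: others sum to 54; max(0, 54 - 54) = 0.
Resident 4: others sum to 49; max(0, 54 - 49) = 5.
Total collected = 4 + 6 + 0 + 5 = 15.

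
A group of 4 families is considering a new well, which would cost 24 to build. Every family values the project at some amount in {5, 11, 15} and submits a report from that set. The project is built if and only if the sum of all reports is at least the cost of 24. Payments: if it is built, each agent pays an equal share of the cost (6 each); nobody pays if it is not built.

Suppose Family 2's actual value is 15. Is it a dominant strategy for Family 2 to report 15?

Check each profile of the others' reports and compare truth against every alternative report.
Others report (5, 5, 5): truth gives 9, best alternative gives 9.
Others report (5, 5, 11): truth gives 9, best alternative gives 9.
Others report (5, 5, 15): truth gives 9, best alternative gives 9.
Others report (5, 11, 5): truth gives 9, best alternative gives 9.
Others report (5, 11, 11): truth gives 9, best alternative gives 9.
Others report (5, 11, 15): truth gives 9, best alternative gives 9.
(Remaining 21 profiles checked similarly; truth is weakly best in each.)
In every case the truthful report is at least as good as any alternative, so it is a dominant strategy.

Yes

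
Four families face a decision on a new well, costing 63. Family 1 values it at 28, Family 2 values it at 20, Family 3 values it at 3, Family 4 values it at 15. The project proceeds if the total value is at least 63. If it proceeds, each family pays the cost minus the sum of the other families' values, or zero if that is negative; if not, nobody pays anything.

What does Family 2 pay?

17

Total value 66 ≥ cost 63, so the project is built.
The other families' values sum to 46.
Cost minus that sum is 63 - 46 = 17.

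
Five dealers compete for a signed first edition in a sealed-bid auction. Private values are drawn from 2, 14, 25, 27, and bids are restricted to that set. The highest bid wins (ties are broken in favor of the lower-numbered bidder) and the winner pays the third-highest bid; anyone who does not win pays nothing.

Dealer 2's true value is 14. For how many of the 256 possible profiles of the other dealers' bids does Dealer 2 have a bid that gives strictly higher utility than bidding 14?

Others bid (2, 2, 2, 25): truth gives 0; bid 25 gives 12 > 0. Violating.
Others bid (2, 2, 2, 27): truth gives 0; bid 27 gives 12 > 0. Violating.
Others bid (2, 2, 25, 2): truth gives 0; bid 25 gives 12 > 0. Violating.
Others bid (2, 2, 27, 2): truth gives 0; bid 27 gives 12 > 0. Violating.
Others bid (2, 2, 2, 2): truth gives 12; no alternative beats it.
Others bid (2, 2, 2, 14): truth gives 12; no alternative beats it.
(Checking all 256 profiles: 8 have a profitable deviation, 248 do not.)

8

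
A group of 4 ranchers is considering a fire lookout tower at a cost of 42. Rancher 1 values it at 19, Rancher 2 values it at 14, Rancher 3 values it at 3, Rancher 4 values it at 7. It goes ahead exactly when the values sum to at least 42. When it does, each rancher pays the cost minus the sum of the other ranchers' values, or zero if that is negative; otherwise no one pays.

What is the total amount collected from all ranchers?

Total value 43 ≥ cost 42, so it is built.
Rancher 1: others sum to 24; max(0, 42 - 24) = 18.
Rancher 2: others sum to 29; max(0, 42 - 29) = 13.
Rancher 3: others sum to 40; max(0, 42 - 40) = 2.
Rancher 4: others sum to 36; max(0, 42 - 36) = 6.
Total collected = 18 + 13 + 2 + 6 = 39.

39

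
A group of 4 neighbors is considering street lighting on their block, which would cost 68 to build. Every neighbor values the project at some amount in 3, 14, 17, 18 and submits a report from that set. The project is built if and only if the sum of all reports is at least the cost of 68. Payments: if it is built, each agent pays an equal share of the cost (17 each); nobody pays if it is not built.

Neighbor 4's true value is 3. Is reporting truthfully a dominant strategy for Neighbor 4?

Check each profile of the others' reports and compare truth against every alternative report.
Others report (18, 18, 18): truth gives 0, best alternative gives -14.
Others report (3, 3, 3): truth gives 0, best alternative gives 0.
Others report (3, 3, 14): truth gives 0, best alternative gives 0.
Others report (3, 3, 17): truth gives 0, best alternative gives 0.
Others report (3, 3, 18): truth gives 0, best alternative gives 0.
Others report (3, 14, 3): truth gives 0, best alternative gives 0.
(Remaining 58 profiles checked similarly; truth is weakly best in each.)
In every case the truthful report is at least as good as any alternative, so it is a dominant strategy.

Yes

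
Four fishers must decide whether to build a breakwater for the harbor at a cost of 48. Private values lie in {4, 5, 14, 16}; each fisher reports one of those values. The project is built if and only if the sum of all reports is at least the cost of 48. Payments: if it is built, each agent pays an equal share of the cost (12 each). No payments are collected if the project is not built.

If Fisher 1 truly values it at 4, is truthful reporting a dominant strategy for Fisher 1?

Check each profile of the others' reports and compare truth against every alternative report.
Others report (14, 14, 16): truth gives -8, best alternative gives -8.
Others report (14, 16, 14): truth gives -8, best alternative gives -8.
Others report (14, 16, 16): truth gives -8, best alternative gives -8.
Others report (16, 14, 14): truth gives -8, best alternative gives -8.
Others report (16, 14, 16): truth gives -8, best alternative gives -8.
Others report (16, 16, 14): truth gives -8, best alternative gives -8.
(Remaining 58 profiles checked similarly; truth is weakly best in each.)
In every case the truthful report is at least as good as any alternative, so it is a dominant strategy.

Yes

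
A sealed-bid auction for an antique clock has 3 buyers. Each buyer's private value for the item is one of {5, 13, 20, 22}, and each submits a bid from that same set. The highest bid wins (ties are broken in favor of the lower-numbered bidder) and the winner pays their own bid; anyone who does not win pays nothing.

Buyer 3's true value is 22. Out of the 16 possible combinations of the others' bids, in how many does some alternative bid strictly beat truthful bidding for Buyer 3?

4

Others bid (5, 5): truth gives 0; bid 13 gives 9 > 0. Violating.
Others bid (5, 13): truth gives 0; bid 20 gives 2 > 0. Violating.
Others bid (13, 5): truth gives 0; bid 20 gives 2 > 0. Violating.
Others bid (13, 13): truth gives 0; bid 20 gives 2 > 0. Violating.
Others bid (5, 20): truth gives 0; no alternative beats it.
Others bid (5, 22): truth gives 0; no alternative beats it.
(Checking all 16 profiles: 4 have a profitable deviation, 12 do not.)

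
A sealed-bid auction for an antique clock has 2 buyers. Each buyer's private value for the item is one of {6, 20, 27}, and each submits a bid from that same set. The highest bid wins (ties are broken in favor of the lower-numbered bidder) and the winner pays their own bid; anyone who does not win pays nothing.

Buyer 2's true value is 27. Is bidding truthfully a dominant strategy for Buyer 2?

Consider the case where Buyer 1 bids 6.
Truthful bid 27: wins, pays 27, utility 27 - 27 = 0.
Bid 20 instead: wins, pays 20, utility 27 - 20 = 7.
Since 7 > 0, bidding 20 is strictly better here, so truthful bidding is not dominant.

No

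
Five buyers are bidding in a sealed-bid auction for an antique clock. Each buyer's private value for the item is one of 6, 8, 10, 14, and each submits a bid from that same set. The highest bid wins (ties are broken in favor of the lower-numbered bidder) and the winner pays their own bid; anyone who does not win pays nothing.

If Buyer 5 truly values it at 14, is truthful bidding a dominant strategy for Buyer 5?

Consider the case where Buyer 1 bids 6, Buyer 2 bids 6, Buyer 3 bids 6 and Buyer 4 bids 6.
Truthful bid 14: wins, pays 14, utility 14 - 14 = 0.
Bid 8 instead: wins, pays 8, utility 14 - 8 = 6.
Since 6 > 0, bidding 8 is strictly better here, so truthful bidding is not dominant.

No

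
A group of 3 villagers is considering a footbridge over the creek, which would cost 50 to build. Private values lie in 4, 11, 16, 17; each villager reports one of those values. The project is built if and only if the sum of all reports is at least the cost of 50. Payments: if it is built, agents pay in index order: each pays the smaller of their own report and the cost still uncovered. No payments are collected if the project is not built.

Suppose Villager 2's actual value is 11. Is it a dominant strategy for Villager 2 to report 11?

Check each profile of the others' reports and compare truth against every alternative report.
Others report (4, 4): truth gives 0, best alternative gives 0.
Others report (4, 11): truth gives 0, best alternative gives 0.
Others report (4, 16): truth gives 0, best alternative gives 0.
Others report (4, 17): truth gives 0, best alternative gives 0.
Others report (11, 4): truth gives 0, best alternative gives 0.
Others report (11, 11): truth gives 0, best alternative gives 0.
(Remaining 10 profiles checked similarly; truth is weakly best in each.)
In every case the truthful report is at least as good as any alternative, so it is a dominant strategy.

Yes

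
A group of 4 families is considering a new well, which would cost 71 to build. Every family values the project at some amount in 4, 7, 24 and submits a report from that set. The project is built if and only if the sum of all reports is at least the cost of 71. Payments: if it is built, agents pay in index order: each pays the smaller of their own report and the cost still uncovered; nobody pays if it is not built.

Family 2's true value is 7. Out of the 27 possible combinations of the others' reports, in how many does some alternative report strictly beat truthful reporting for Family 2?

Others report (24, 24, 24): truth gives 0; report 4 gives 3 > 0. Violating.
Others report (4, 4, 4): truth gives 0; no alternative beats it.
Others report (4, 4, 7): truth gives 0; no alternative beats it.
(Checking all 27 profiles: 1 has a profitable deviation, 26 do not.)

1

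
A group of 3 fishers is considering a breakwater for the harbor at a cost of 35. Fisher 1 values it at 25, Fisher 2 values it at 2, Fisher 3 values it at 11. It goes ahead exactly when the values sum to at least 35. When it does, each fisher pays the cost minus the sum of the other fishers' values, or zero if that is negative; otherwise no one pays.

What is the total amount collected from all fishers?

Total value 38 ≥ cost 35, so it is built.
Fisher 1: others sum to 13; max(0, 35 - 13) = 22.
Fisher 2: others sum to 36; max(0, 35 - 36) = 0.
Fisher 3: others sum to 27; max(0, 35 - 27) = 8.
Total collected = 22 + 0 + 8 = 30.

30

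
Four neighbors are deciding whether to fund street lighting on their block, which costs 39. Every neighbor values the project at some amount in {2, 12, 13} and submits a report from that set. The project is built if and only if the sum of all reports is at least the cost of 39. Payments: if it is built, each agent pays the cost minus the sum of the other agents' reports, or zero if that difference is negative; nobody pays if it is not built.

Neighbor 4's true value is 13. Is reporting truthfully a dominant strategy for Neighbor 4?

Yes

Check each profile of the others' reports and compare truth against every alternative report.
Others report (13, 13, 13): truth gives 13, best alternative gives 13.
Others report (12, 13, 13): truth gives 12, best alternative gives 12.
Others report (13, 12, 13): truth gives 12, best alternative gives 12.
Others report (13, 13, 12): truth gives 12, best alternative gives 12.
Others report (12, 12, 13): truth gives 11, best alternative gives 11.
Others report (12, 13, 12): truth gives 11, best alternative gives 11.
(Remaining 21 profiles checked similarly; truth is weakly best in each.)
In every case the truthful report is at least as good as any alternative, so it is a dominant strategy.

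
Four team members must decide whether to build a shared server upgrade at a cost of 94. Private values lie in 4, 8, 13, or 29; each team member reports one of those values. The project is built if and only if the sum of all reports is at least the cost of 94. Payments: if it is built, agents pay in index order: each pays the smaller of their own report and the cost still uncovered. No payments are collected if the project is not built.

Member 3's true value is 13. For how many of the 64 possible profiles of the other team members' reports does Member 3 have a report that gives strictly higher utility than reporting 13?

Others report (29, 29, 29): truth gives 0; report 8 gives 5 > 0. Violating.
Others report (4, 4, 4): truth gives 0; no alternative beats it.
Others report (4, 4, 8): truth gives 0; no alternative beats it.
(Checking all 64 profiles: 1 has a profitable deviation, 63 do not.)

1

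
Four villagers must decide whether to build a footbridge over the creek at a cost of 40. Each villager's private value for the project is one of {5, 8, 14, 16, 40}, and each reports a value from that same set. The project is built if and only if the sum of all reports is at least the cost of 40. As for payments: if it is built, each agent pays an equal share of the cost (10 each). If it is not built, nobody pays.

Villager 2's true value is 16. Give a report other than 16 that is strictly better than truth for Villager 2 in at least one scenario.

40

Suppose Villager 1 reports 5, Villager 3 reports 5 and Villager 4 reports 5.
Report 16: project not built, utility 0.
Report 40: project built, pays 10, utility 16 - 10 = 6.
So reporting 40 beats truth here (6 > 0).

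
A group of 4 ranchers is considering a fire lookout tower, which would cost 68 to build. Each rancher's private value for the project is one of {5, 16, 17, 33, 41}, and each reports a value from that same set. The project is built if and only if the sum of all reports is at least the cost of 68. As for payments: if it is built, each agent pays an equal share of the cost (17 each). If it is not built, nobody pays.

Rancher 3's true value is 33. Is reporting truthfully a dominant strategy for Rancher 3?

Consider the case where Rancher 1 reports 5, Rancher 2 reports 5 and Rancher 4 reports 17.
Truthful report 33: project not built, utility 0.
Report 41 instead: project built, pays 17, utility 33 - 17 = 16.
Since 16 > 0, reporting 41 is strictly better here, so truthful reporting is not dominant.

No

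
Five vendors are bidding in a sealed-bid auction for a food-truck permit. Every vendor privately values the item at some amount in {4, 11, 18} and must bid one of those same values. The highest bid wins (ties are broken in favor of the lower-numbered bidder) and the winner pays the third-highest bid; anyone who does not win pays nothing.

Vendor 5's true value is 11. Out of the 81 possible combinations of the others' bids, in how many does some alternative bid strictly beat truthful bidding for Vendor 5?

4

Others bid (4, 4, 4, 11): truth gives 0; bid 18 gives 7 > 0. Violating.
Others bid (4, 4, 11, 4): truth gives 0; bid 18 gives 7 > 0. Violating.
Others bid (4, 11, 4, 4): truth gives 0; bid 18 gives 7 > 0. Violating.
Others bid (11, 4, 4, 4): truth gives 0; bid 18 gives 7 > 0. Violating.
Others bid (4, 4, 4, 4): truth gives 7; no alternative beats it.
Others bid (4, 4, 4, 18): truth gives 0; no alternative beats it.
(Checking all 81 profiles: 4 have a profitable deviation, 77 do not.)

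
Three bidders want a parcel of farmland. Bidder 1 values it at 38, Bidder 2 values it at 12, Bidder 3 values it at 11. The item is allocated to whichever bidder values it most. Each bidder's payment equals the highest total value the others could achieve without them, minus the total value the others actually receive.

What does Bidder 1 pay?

Bidder 1 has the highest value and receives the item.
Without Bidder 1, the item would go to the next-highest value, 12, so the others could achieve 12.
With Bidder 1 present and winning, the others receive nothing, so their total is 0.
Payment = 12 - 0 = 12.

12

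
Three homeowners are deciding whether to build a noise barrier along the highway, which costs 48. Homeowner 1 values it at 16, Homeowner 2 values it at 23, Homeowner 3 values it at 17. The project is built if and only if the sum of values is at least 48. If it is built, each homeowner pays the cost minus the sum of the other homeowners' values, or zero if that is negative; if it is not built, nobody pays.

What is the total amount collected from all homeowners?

32

Total value 56 ≥ cost 48, so it is built.
Homeowner 1: others sum to 40; max(0, 48 - 40) = 8.
Homeowner 2: others sum to 33; max(0, 48 - 33) = 15.
Homeowner 3: others sum to 39; max(0, 48 - 39) = 9.
Total collected = 8 + 15 + 9 = 32.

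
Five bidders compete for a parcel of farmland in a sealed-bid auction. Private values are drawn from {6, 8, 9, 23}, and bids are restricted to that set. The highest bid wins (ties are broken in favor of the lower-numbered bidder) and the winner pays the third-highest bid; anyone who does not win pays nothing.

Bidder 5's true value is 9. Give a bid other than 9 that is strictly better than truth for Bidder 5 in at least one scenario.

Suppose Bidder 1 bids 6, Bidder 2 bids 6, Bidder 3 bids 6 and Bidder 4 bids 9.
Bid 9: loses, pays 0, utility 0.
Bid 23: wins, pays 6, utility 9 - 6 = 3.
So bidding 23 beats truth here (3 > 0).

23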